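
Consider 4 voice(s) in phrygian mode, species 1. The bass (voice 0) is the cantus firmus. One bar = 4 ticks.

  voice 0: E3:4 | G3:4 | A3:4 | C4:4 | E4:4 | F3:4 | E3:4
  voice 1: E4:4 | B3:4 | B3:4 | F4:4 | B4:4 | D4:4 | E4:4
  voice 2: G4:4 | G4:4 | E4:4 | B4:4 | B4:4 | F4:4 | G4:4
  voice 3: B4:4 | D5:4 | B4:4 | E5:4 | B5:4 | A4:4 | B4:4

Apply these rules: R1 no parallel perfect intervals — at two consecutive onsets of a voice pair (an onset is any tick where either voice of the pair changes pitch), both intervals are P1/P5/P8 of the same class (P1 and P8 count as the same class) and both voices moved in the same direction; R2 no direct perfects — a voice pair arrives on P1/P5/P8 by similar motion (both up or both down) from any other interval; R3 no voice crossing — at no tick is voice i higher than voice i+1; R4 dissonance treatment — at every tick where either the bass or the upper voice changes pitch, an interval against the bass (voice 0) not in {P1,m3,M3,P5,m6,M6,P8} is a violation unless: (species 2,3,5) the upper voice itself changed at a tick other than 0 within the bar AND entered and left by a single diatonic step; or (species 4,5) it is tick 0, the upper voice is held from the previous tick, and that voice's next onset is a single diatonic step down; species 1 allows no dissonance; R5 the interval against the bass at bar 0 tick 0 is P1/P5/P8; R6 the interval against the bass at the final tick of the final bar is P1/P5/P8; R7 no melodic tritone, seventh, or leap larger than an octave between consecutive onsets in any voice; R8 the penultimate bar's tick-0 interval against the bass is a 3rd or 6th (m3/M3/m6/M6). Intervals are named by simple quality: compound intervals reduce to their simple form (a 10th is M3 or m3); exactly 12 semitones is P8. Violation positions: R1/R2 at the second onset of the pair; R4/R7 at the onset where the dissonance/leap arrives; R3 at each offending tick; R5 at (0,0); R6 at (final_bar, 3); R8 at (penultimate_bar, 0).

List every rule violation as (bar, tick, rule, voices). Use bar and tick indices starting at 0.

bar 0: v0=E3 v1=E4 v2=G4 v3=B4 downbeat P5
bar 1: v0=G3 v1=B3 v2=G4 v3=D5 downbeat P5
bar 2: v0=A3 v1=B3 v2=E4 v3=B4 downbeat M2
bar 3: v0=C4 v1=F4 v2=B4 v3=E5 downbeat M3
bar 4: v0=E4 v1=B4 v2=B4 v3=B5 downbeat P5
bar 5: v0=F3 v1=D4 v2=F4 v3=A4 downbeat M3
bar 6: v0=E3 v1=E4 v2=G4 v3=B4 downbeat P5
  -> R5 @ bar 0 tick 0 v(0, 2): opens on m3
  -> R1 @ bar 1 tick 0 v(0, 3): E3/B4 P5 -> G3/D5 P5 similar
  -> R1 @ bar 2 tick 0 v(2, 3): G4/D5 P5 -> E4/B4 P5 similar
  -> R4 @ bar 2 tick 0 v(0, 1): A3/B3 M2 untreated
  -> R4 @ bar 2 tick 0 v(0, 3): A3/B4 M2 untreated
  -> R4 @ bar 3 tick 0 v(0, 1): C4/F4 P4 untreated
  -> R4 @ bar 3 tick 0 v(0, 2): C4/B4 M7 untreated
  -> R7 @ bar 3 tick 0 v(1,): B3->F4 leap 6st
  -> R2 @ bar 4 tick 0 v(0, 1): C4/F4 P4 -> E4/B4 P5 similar
  -> R2 @ bar 4 tick 0 v(0, 3): C4/E5 M3 -> E4/B5 P5 similar
  -> R2 @ bar 4 tick 0 v(1, 3): F4/E5 M7 -> B4/B5 P8 similar
  -> R7 @ bar 4 tick 0 v(1,): F4->B4 leap 6st
  -> R2 @ bar 5 tick 0 v(0, 2): E4/B4 P5 -> F3/F4 P8 similar
  -> R2 @ bar 5 tick 0 v(1, 3): B4/B5 P8 -> D4/A4 P5 similar
  -> R7 @ bar 5 tick 0 v(0,): E4->F3 leap 11st
  -> R7 @ bar 5 tick 0 v(2,): B4->F4 leap 6st
  -> R7 @ bar 5 tick 0 v(3,): B5->A4 leap 14st
  -> R8 @ bar 5 tick 0 v(0, 2): penult P8 not 3rd/6th
  -> R1 @ bar 6 tick 0 v(1, 3): D4/A4 P5 -> E4/B4 P5 similar
  -> R6 @ bar 6 tick 3 v(0, 2): closes on m3

(0, 0, R5, (0, 2))
(1, 0, R1, (0, 3))
(2, 0, R1, (2, 3))
(2, 0, R4, (0, 1))
(2, 0, R4, (0, 3))
(3, 0, R4, (0, 1))
(3, 0, R4, (0, 2))
(3, 0, R7, (1,))
(4, 0, R2, (0, 1))
(4, 0, R2, (0, 3))
(4, 0, R2, (1, 3))
(4, 0, R7, (1,))
(5, 0, R2, (0, 2))
(5, 0, R2, (1, 3))
(5, 0, R7, (0,))
(5, 0, R7, (2,))
(5, 0, R7, (3,))
(5, 0, R8, (0, 2))
(6, 0, R1, (1, 3))
(6, 3, R6, (0, 2))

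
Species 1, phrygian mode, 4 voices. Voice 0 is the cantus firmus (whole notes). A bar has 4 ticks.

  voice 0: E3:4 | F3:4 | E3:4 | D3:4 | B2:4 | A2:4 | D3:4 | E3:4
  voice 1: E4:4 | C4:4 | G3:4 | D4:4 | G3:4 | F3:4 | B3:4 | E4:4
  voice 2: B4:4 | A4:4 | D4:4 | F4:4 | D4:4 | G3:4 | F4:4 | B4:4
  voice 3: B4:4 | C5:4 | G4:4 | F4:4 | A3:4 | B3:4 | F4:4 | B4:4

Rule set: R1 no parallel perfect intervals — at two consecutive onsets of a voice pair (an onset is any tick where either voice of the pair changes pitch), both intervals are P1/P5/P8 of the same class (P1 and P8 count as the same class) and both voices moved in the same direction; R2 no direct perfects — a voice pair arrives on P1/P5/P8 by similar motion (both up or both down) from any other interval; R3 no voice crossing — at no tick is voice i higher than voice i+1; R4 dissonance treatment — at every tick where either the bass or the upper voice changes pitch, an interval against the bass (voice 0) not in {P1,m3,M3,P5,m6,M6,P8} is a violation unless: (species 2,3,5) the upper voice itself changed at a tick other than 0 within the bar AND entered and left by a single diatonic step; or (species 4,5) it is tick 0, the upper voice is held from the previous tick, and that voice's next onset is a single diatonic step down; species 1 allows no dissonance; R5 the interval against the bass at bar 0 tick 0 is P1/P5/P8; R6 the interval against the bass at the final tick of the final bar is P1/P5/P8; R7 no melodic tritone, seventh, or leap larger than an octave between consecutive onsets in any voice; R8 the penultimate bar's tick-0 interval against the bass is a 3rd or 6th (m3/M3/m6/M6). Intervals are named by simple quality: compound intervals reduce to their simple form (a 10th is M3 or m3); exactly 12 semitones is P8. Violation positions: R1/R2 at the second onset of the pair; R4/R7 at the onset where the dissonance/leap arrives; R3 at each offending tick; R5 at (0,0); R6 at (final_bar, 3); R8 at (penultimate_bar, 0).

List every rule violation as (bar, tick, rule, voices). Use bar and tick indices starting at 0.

bar 0: v0=E3 v1=E4 v2=B4 v3=B4 downbeat P5
bar 1: v0=F3 v1=C4 v2=A4 v3=C5 downbeat P5
bar 2: v0=E3 v1=G3 v2=D4 v3=G4 downbeat m3
bar 3: v0=D3 v1=D4 v2=F4 v3=F4 downbeat m3
bar 4: v0=B2 v1=G3 v2=D4 v3=A3 downbeat m7
bar 5: v0=A2 v1=F3 v2=G3 v3=B3 downbeat M2
bar 6: v0=D3 v1=B3 v2=F4 v3=F4 downbeat m3
bar 7: v0=E3 v1=E4 v2=B4 v3=B4 downbeat P5
  -> R1 @ bar 1 tick 0 v(0, 3): E3/B4 P5 -> F3/C5 P5 similar
  -> R1 @ bar 2 tick 0 v(1, 3): C4/C5 P8 -> G3/G4 P8 similar
  -> R2 @ bar 2 tick 0 v(1, 2): C4/A4 M6 -> G3/D4 P5 similar
  -> R4 @ bar 2 tick 0 v(0, 2): E3/D4 m7 untreated
  -> R2 @ bar 4 tick 0 v(1, 2): D4/F4 m3 -> G3/D4 P5 similar
  -> R3 @ bar 4 tick 0 v(2, 3): D4 above A3
  -> R4 @ bar 4 tick 0 v(0, 3): B2/A3 m7 untreated
  -> R3 @ bar 4 tick 1 v(2, 3): D4 above A3
  -> R3 @ bar 4 tick 2 v(2, 3): D4 above A3
  -> R3 @ bar 4 tick 3 v(2, 3): D4 above A3
  -> R4 @ bar 5 tick 0 v(0, 2): A2/G3 m7 untreated
  -> R4 @ bar 5 tick 0 v(0, 3): A2/B3 M2 untreated
  -> R2 @ bar 6 tick 0 v(2, 3): G3/B3 M3 -> F4/F4 P1 similar
  -> R7 @ bar 6 tick 0 v(1,): F3->B3 leap 6st
  -> R7 @ bar 6 tick 0 v(2,): G3->F4 leap 10st
  -> R7 @ bar 6 tick 0 v(3,): B3->F4 leap 6st
  -> R1 @ bar 7 tick 0 v(2, 3): F4/F4 P1 -> B4/B4 P1 similar
  -> R2 @ bar 7 tick 0 v(0, 1): D3/B3 M6 -> E3/E4 P8 similar
  -> R2 @ bar 7 tick 0 v(0, 2): D3/F4 m3 -> E3/B4 P5 similar
  -> R2 @ bar 7 tick 0 v(0, 3): D3/F4 m3 -> E3/B4 P5 similar
  -> R2 @ bar 7 tick 0 v(1, 2): B3/F4 TT -> E4/B4 P5 similar
  -> R2 @ bar 7 tick 0 v(1, 3): B3/F4 TT -> E4/B4 P5 similar
  -> R7 @ bar 7 tick 0 v(2,): F4->B4 leap 6st
  -> R7 @ bar 7 tick 0 v(3,): F4->B4 leap 6st

(1, 0, R1, (0, 3))
(2, 0, R1, (1, 3))
(2, 0, R2, (1, 2))
(2, 0, R4, (0, 2))
(4, 0, R2, (1, 2))
(4, 0, R3, (2, 3))
(4, 0, R4, (0, 3))
(4, 1, R3, (2, 3))
(4, 2, R3, (2, 3))
(4, 3, R3, (2, 3))
(5, 0, R4, (0, 2))
(5, 0, R4, (0, 3))
(6, 0, R2, (2, 3))
(6, 0, R7, (1,))
(6, 0, R7, (2,))
(6, 0, R7, (3,))
(7, 0, R1, (2, 3))
(7, 0, R2, (0, 1))
(7, 0, R2, (0, 2))
(7, 0, R2, (0, 3))
(7, 0, R2, (1, 2))
(7, 0, R2, (1, 3))
(7, 0, R7, (2,))
(7, 0, R7, (3,))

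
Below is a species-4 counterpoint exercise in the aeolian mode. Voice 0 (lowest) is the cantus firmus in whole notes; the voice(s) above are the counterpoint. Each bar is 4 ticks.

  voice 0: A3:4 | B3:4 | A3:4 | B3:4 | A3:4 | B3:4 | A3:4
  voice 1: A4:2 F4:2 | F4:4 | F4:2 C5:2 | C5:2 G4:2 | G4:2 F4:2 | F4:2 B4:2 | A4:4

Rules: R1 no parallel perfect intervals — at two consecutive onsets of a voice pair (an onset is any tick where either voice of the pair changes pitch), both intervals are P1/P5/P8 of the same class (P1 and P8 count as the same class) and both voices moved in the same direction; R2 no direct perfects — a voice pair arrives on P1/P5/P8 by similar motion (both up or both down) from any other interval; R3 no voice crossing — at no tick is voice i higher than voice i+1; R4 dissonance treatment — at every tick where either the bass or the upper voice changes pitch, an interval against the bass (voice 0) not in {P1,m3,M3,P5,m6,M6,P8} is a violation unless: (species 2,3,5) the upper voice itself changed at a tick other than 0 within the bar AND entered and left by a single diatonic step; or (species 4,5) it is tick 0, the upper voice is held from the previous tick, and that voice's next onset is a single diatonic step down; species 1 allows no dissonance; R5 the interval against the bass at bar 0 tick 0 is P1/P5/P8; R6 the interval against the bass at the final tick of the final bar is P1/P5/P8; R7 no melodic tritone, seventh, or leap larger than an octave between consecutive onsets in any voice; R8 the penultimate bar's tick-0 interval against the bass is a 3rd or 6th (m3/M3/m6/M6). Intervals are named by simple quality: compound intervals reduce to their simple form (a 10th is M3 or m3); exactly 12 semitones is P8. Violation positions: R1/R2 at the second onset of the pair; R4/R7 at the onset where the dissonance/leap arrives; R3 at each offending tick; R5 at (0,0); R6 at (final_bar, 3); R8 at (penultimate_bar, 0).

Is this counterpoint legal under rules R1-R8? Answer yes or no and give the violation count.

No (6 violations)

bar 0: v0=A3 v1=A4 (P8)
bar 1: v0=B3 v1=F4 (TT)
bar 2: v0=A3 v1=F4 (m6)
bar 3: v0=B3 v1=C5 (m2)
bar 4: v0=A3 v1=G4 (m7)
bar 5: v0=B3 v1=F4 (TT)
bar 6: v0=A3 v1=A4 (P8)
  R4 @ bar1.0: B3/F4 TT untreated
  R4 @ bar3.0: B3/C5 m2 untreated
  R4 @ bar5.0: B3/F4 TT untreated
  R8 @ bar5.0: penult TT not 3rd/6th
  R7 @ bar5.2: F4->B4 leap 6st
  R1 @ bar6.0: B3/B4 P8 -> A3/A4 P8 similar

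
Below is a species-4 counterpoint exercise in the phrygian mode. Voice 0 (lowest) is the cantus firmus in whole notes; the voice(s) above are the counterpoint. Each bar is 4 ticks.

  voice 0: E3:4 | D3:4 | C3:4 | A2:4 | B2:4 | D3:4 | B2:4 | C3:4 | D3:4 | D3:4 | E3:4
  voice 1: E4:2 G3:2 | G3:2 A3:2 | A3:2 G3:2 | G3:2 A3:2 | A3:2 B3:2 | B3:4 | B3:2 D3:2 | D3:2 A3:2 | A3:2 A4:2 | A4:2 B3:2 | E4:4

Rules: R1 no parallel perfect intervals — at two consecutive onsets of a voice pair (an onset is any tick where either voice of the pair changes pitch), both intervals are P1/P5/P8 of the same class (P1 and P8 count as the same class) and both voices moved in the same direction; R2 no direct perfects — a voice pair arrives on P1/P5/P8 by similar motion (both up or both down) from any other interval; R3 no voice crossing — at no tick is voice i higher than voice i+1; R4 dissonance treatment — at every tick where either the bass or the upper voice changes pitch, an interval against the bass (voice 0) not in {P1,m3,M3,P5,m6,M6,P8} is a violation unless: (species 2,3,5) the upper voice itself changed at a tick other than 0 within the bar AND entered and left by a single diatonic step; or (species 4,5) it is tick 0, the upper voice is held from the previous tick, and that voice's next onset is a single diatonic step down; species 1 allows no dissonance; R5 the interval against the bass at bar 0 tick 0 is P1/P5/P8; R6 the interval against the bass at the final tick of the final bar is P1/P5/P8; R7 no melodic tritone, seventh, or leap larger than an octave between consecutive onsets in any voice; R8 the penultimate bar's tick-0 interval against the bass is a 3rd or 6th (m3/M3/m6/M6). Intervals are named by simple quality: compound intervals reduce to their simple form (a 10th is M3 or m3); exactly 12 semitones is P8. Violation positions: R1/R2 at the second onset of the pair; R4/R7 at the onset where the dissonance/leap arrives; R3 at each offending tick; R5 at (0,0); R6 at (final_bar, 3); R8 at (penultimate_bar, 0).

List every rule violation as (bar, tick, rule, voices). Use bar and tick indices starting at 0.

bar 0: v0=E3 v1=E4 downbeat P8
bar 1: v0=D3 v1=G3 downbeat P4
bar 2: v0=C3 v1=A3 downbeat M6
bar 3: v0=A2 v1=G3 downbeat m7
bar 4: v0=B2 v1=A3 downbeat m7
bar 5: v0=D3 v1=B3 downbeat M6
bar 6: v0=B2 v1=B3 downbeat P8
bar 7: v0=C3 v1=D3 downbeat M2
bar 8: v0=D3 v1=A3 downbeat P5
bar 9: v0=D3 v1=A4 downbeat P5
bar 10: v0=E3 v1=E4 downbeat P8
  -> R4 @ bar 1 tick 0 v(0, 1): D3/G3 P4 untreated
  -> R4 @ bar 3 tick 0 v(0, 1): A2/G3 m7 untreated
  -> R4 @ bar 4 tick 0 v(0, 1): B2/A3 m7 untreated
  -> R4 @ bar 7 tick 0 v(0, 1): C3/D3 M2 untreated
  -> R8 @ bar 9 tick 0 v(0, 1): penult P5 not 3rd/6th
  -> R7 @ bar 9 tick 2 v(1,): A4->B3 leap 10st
  -> R2 @ bar 10 tick 0 v(0, 1): D3/B3 M6 -> E3/E4 P8 similar

(1, 0, R4, (0, 1))
(3, 0, R4, (0, 1))
(4, 0, R4, (0, 1))
(7, 0, R4, (0, 1))
(9, 0, R8, (0, 1))
(9, 2, R7, (1,))
(10, 0, R2, (0, 1))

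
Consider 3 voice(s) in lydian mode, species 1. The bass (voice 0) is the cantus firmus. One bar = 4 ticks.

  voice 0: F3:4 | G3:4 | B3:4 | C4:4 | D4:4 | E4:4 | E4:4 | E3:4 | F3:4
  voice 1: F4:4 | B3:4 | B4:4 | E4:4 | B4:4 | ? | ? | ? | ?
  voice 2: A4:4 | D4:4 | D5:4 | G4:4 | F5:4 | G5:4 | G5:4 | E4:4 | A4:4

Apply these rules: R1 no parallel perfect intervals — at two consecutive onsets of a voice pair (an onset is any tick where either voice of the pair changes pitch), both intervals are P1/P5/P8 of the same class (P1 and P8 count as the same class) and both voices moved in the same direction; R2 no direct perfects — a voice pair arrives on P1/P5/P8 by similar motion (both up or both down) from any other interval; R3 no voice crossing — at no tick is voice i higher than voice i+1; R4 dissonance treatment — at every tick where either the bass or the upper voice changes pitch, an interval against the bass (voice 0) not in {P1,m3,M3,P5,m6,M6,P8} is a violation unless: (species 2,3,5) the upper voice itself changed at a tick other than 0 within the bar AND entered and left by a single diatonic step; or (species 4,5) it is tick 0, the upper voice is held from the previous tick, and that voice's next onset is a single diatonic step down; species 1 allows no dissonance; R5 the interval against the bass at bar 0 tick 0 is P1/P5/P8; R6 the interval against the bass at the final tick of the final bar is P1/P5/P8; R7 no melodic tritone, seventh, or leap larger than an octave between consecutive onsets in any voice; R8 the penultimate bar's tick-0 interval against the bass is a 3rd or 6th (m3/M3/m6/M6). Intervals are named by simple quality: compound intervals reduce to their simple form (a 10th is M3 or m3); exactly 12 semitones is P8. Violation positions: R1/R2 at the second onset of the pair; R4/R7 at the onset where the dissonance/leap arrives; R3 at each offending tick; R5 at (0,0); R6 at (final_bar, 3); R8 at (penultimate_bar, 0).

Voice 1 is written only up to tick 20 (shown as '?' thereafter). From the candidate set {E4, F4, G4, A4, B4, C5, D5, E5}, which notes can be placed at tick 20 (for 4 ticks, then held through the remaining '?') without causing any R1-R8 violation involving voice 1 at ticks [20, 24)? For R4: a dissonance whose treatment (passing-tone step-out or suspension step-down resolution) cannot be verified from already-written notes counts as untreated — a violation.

E4: legal
F4: violates R4,R7
G4: legal
A4: violates R4
B4: legal
C5: violates R2
D5: violates R4
E5: violates R2

{B4, E4, G4}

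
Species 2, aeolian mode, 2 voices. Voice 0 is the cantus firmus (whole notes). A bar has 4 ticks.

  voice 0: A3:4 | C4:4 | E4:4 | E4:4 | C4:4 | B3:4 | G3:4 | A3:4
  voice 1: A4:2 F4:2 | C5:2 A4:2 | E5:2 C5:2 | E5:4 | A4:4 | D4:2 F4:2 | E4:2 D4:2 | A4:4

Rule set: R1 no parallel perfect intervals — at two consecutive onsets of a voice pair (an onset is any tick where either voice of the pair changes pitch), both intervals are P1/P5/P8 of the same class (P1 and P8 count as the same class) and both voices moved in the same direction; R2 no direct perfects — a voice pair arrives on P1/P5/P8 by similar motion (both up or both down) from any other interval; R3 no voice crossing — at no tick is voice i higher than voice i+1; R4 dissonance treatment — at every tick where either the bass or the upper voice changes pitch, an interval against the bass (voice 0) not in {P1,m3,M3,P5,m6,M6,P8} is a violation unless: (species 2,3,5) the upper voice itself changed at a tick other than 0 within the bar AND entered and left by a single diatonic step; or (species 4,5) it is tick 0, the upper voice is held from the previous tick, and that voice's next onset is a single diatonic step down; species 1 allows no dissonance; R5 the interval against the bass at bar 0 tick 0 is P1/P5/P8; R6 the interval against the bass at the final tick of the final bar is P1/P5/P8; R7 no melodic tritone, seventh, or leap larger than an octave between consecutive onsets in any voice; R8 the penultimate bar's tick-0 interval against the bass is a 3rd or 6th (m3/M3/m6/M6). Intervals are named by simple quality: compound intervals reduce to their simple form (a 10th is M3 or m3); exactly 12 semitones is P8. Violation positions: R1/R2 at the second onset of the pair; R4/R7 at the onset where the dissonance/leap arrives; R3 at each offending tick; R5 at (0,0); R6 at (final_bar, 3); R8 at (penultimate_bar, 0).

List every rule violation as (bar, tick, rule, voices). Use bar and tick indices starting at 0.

bar 0: v0=A3 v1=A4 downbeat P8
bar 1: v0=C4 v1=C5 downbeat P8
bar 2: v0=E4 v1=E5 downbeat P8
bar 3: v0=E4 v1=E5 downbeat P8
bar 4: v0=C4 v1=A4 downbeat M6
bar 5: v0=B3 v1=D4 downbeat m3
bar 6: v0=G3 v1=E4 downbeat M6
bar 7: v0=A3 v1=A4 downbeat P8
  -> R2 @ bar 1 tick 0 v(0, 1): A3/F4 m6 -> C4/C5 P8 similar
  -> R2 @ bar 2 tick 0 v(0, 1): C4/A4 M6 -> E4/E5 P8 similar
  -> R4 @ bar 5 tick 2 v(0, 1): B3/F4 TT untreated
  -> R2 @ bar 7 tick 0 v(0, 1): G3/D4 P5 -> A3/A4 P8 similar

(1, 0, R2, (0, 1))
(2, 0, R2, (0, 1))
(5, 2, R4, (0, 1))
(7, 0, R2, (0, 1))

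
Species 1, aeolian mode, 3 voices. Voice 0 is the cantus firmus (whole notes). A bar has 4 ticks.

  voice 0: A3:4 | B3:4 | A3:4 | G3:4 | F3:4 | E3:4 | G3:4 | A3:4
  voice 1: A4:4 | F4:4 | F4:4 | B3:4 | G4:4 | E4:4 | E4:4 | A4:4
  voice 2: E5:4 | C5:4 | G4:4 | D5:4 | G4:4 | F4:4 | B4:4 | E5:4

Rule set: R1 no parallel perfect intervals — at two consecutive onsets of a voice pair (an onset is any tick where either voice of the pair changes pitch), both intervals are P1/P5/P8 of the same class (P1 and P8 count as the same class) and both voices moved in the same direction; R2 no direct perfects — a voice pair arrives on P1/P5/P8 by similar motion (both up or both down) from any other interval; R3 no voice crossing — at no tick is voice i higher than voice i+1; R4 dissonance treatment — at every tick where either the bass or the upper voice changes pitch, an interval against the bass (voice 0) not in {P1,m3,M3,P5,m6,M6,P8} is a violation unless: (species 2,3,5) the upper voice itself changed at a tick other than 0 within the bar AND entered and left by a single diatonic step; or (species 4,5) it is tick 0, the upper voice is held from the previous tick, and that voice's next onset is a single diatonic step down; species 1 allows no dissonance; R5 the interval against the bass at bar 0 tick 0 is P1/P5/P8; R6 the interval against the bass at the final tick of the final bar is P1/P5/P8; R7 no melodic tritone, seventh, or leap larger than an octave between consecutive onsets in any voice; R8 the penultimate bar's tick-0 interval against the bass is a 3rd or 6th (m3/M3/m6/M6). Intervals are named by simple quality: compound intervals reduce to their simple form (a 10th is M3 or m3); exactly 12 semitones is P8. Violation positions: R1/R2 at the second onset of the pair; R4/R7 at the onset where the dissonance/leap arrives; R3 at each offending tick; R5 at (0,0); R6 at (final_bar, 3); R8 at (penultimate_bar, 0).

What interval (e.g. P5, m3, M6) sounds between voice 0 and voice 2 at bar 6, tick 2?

voice 0=G3 voice 2=B4 -> M3

M3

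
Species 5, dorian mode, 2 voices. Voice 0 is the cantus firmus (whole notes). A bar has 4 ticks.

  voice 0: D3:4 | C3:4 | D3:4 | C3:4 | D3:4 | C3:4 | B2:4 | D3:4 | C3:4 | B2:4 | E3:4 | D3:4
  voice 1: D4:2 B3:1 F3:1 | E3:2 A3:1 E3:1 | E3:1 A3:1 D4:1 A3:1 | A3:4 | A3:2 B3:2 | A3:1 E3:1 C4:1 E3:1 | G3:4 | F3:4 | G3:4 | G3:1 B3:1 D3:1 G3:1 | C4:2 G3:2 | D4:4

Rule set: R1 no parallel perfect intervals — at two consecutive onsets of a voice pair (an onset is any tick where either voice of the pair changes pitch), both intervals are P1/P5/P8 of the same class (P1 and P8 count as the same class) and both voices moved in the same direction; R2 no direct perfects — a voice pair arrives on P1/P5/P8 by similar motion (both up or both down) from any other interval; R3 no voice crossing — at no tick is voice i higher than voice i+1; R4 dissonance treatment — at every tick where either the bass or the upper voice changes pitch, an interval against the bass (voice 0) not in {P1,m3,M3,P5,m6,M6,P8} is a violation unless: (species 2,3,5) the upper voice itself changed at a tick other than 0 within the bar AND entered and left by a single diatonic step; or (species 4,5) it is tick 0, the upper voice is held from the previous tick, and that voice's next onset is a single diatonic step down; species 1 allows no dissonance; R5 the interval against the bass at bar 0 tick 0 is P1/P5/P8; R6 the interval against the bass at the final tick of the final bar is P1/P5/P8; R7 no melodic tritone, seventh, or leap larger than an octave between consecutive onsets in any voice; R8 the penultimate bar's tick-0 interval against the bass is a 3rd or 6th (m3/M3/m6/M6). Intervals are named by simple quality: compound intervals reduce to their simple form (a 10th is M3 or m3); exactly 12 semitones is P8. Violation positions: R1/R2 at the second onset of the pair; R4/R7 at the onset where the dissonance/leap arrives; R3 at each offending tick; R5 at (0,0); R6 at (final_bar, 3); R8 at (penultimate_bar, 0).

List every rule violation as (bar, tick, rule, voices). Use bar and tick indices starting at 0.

(0, 3, R7, (1,))
(2, 0, R4, (0, 1))

bar 0: v0=D3 v1=D4 downbeat P8
bar 1: v0=C3 v1=E3 downbeat M3
bar 2: v0=D3 v1=E3 downbeat M2
bar 3: v0=C3 v1=A3 downbeat M6
bar 4: v0=D3 v1=A3 downbeat P5
bar 5: v0=C3 v1=A3 downbeat M6
bar 6: v0=B2 v1=G3 downbeat m6
bar 7: v0=D3 v1=F3 downbeat m3
bar 8: v0=C3 v1=G3 downbeat P5
bar 9: v0=B2 v1=G3 downbeat m6
bar 10: v0=E3 v1=C4 downbeat m6
bar 11: v0=D3 v1=D4 downbeat P8
  -> R7 @ bar 0 tick 3 v(1,): B3->F3 leap 6st
  -> R4 @ bar 2 tick 0 v(0, 1): D3/E3 M2 untreated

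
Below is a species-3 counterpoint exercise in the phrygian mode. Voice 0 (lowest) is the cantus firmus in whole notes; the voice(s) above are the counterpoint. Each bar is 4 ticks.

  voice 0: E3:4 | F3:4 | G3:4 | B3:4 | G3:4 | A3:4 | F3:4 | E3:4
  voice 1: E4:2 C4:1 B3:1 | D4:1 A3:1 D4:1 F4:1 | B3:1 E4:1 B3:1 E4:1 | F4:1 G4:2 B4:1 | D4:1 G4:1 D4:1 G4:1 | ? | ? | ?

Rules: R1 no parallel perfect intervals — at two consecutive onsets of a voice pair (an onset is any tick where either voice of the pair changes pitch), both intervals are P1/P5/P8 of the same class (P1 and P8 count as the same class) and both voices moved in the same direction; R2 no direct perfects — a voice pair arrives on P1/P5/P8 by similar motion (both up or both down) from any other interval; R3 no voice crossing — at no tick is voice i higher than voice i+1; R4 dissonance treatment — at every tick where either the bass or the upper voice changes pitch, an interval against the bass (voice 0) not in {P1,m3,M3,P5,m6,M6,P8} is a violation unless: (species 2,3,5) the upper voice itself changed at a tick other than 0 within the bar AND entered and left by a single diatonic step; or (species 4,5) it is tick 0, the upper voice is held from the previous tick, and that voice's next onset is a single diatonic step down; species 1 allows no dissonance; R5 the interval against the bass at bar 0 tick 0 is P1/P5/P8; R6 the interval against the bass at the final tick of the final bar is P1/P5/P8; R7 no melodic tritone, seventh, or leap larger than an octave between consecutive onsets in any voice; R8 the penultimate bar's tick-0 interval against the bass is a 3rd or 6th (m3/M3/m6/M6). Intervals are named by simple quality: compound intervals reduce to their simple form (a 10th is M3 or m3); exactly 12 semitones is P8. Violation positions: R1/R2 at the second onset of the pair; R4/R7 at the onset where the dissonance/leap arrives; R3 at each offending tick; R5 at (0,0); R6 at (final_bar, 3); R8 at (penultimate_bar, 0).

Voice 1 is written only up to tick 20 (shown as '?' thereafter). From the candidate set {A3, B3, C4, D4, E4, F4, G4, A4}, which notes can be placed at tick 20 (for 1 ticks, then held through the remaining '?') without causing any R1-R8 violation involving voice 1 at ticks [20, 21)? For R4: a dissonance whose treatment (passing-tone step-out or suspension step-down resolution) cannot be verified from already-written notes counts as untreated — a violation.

{C4, E4, F4}

A3: violates R7
B3: violates R4
C4: legal
D4: violates R4
E4: legal
F4: legal
G4: violates R4
A4: violates R1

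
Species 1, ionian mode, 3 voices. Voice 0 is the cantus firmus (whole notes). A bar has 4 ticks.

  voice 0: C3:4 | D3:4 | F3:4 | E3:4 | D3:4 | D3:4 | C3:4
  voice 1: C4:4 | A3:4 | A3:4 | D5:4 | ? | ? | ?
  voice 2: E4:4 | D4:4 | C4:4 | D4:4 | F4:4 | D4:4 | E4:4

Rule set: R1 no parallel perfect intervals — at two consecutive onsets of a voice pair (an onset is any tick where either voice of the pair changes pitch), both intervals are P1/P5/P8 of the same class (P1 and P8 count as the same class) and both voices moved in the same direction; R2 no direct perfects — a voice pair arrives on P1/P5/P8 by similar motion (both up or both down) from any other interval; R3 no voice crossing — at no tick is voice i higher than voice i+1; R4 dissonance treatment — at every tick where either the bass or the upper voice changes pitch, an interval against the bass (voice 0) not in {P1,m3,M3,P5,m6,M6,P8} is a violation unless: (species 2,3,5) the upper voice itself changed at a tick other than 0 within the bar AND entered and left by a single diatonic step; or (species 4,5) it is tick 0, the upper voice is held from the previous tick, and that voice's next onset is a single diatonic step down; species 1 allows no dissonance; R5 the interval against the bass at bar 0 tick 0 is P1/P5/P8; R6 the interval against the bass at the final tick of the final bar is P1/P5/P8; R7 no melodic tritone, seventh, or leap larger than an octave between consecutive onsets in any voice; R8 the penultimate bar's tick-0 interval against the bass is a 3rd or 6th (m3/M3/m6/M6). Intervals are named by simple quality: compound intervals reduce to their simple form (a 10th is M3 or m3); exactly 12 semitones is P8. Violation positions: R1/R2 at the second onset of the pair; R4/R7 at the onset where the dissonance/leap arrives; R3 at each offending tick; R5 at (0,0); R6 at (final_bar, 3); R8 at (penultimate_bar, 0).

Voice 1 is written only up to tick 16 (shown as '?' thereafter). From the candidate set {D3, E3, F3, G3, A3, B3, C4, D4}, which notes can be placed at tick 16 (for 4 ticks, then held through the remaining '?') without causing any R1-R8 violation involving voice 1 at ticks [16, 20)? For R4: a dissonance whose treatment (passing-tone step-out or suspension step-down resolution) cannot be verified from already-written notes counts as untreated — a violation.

D3: violates R2,R7
E3: violates R4,R7
F3: violates R7
G3: violates R4,R7
A3: violates R2,R7
B3: violates R7
C4: violates R4,R7
D4: violates R2

{}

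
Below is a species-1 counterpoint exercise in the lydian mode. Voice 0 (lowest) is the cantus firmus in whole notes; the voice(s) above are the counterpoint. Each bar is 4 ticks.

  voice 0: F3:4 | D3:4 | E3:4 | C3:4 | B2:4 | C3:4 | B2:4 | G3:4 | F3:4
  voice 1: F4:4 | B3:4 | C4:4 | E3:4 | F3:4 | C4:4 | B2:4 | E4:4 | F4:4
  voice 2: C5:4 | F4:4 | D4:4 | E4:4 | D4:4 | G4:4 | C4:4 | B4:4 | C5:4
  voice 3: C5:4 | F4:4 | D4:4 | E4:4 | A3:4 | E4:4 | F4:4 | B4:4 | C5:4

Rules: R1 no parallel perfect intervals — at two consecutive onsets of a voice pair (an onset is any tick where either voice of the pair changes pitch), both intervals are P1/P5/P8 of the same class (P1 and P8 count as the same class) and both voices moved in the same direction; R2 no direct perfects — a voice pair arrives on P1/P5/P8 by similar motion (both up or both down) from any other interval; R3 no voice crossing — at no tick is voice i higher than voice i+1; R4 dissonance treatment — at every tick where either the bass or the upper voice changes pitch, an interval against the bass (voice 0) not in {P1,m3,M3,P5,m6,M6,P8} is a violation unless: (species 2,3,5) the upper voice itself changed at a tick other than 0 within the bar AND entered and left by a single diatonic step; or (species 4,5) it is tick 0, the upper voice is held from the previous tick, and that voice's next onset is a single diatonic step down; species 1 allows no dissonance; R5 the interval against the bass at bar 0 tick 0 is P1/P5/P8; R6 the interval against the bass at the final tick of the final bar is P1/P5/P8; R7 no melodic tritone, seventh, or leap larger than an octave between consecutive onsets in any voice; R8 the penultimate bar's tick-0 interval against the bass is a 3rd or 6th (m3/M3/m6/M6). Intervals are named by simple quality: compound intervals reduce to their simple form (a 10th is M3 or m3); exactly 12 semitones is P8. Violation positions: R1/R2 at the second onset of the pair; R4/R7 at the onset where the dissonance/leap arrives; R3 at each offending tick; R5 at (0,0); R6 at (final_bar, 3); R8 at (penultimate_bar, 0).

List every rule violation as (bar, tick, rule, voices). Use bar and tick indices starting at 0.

(1, 0, R1, (2, 3))
(1, 0, R7, (1,))
(2, 0, R1, (2, 3))
(2, 0, R4, (0, 2))
(2, 0, R4, (0, 3))
(3, 0, R1, (2, 3))
(4, 0, R3, (2, 3))
(4, 0, R4, (0, 1))
(4, 0, R4, (0, 3))
(4, 1, R3, (2, 3))
(4, 2, R3, (2, 3))
(4, 3, R3, (2, 3))
(5, 0, R2, (0, 1))
(5, 0, R2, (0, 2))
(5, 0, R2, (1, 2))
(5, 0, R3, (2, 3))
(5, 1, R3, (2, 3))
(5, 2, R3, (2, 3))
(5, 3, R3, (2, 3))
(6, 0, R1, (0, 1))
(6, 0, R4, (0, 2))
(6, 0, R4, (0, 3))
(6, 0, R7, (1,))
(7, 0, R2, (1, 2))
(7, 0, R2, (1, 3))
(7, 0, R2, (2, 3))
(7, 0, R7, (1,))
(7, 0, R7, (2,))
(7, 0, R7, (3,))
(8, 0, R1, (1, 2))
(8, 0, R1, (1, 3))
(8, 0, R1, (2, 3))

bar 0: v0=F3 v1=F4 v2=C5 v3=C5 downbeat P5
bar 1: v0=D3 v1=B3 v2=F4 v3=F4 downbeat m3
bar 2: v0=E3 v1=C4 v2=D4 v3=D4 downbeat m7
bar 3: v0=C3 v1=E3 v2=E4 v3=E4 downbeat M3
bar 4: v0=B2 v1=F3 v2=D4 v3=A3 downbeat m7
bar 5: v0=C3 v1=C4 v2=G4 v3=E4 downbeat M3
bar 6: v0=B2 v1=B2 v2=C4 v3=F4 downbeat TT
bar 7: v0=G3 v1=E4 v2=B4 v3=B4 downbeat M3
bar 8: v0=F3 v1=F4 v2=C5 v3=C5 downbeat P5
  -> R1 @ bar 1 tick 0 v(2, 3): C5/C5 P1 -> F4/F4 P1 similar
  -> R7 @ bar 1 tick 0 v(1,): F4->B3 leap 6st
  -> R1 @ bar 2 tick 0 v(2, 3): F4/F4 P1 -> D4/D4 P1 similar
  -> R4 @ bar 2 tick 0 v(0, 2): E3/D4 m7 untreated
  -> R4 @ bar 2 tick 0 v(0, 3): E3/D4 m7 untreated
  -> R1 @ bar 3 tick 0 v(2, 3): D4/D4 P1 -> E4/E4 P1 similar
  -> R3 @ bar 4 tick 0 v(2, 3): D4 above A3
  -> R4 @ bar 4 tick 0 v(0, 1): B2/F3 TT untreated
  -> R4 @ bar 4 tick 0 v(0, 3): B2/A3 m7 untreated
  -> R3 @ bar 4 tick 1 v(2, 3): D4 above A3
  -> R3 @ bar 4 tick 2 v(2, 3): D4 above A3
  -> R3 @ bar 4 tick 3 v(2, 3): D4 above A3
  -> R2 @ bar 5 tick 0 v(0, 1): B2/F3 TT -> C3/C4 P8 similar
  -> R2 @ bar 5 tick 0 v(0, 2): B2/D4 m3 -> C3/G4 P5 similar
  -> R2 @ bar 5 tick 0 v(1, 2): F3/D4 M6 -> C4/G4 P5 similar
  -> R3 @ bar 5 tick 0 v(2, 3): G4 above E4
  -> R3 @ bar 5 tick 1 v(2, 3): G4 above E4
  -> R3 @ bar 5 tick 2 v(2, 3): G4 above E4
  -> R3 @ bar 5 tick 3 v(2, 3): G4 above E4
  -> R1 @ bar 6 tick 0 v(0, 1): C3/C4 P8 -> B2/B2 P1 similar
  -> R4 @ bar 6 tick 0 v(0, 2): B2/C4 m2 untreated
  -> R4 @ bar 6 tick 0 v(0, 3): B2/F4 TT untreated
  -> R7 @ bar 6 tick 0 v(1,): C4->B2 leap 13st
  -> R2 @ bar 7 tick 0 v(1, 2): B2/C4 m2 -> E4/B4 P5 similar
  -> R2 @ bar 7 tick 0 v(1, 3): B2/F4 TT -> E4/B4 P5 similar
  -> R2 @ bar 7 tick 0 v(2, 3): C4/F4 P4 -> B4/B4 P1 similar
  -> R7 @ bar 7 tick 0 v(1,): B2->E4 leap 17st
  -> R7 @ bar 7 tick 0 v(2,): C4->B4 leap 11st
  -> R7 @ bar 7 tick 0 v(3,): F4->B4 leap 6st
  -> R1 @ bar 8 tick 0 v(1, 2): E4/B4 P5 -> F4/C5 P5 similar
  -> R1 @ bar 8 tick 0 v(1, 3): E4/B4 P5 -> F4/C5 P5 similar
  -> R1 @ bar 8 tick 0 v(2, 3): B4/B4 P1 -> C5/C5 P1 similar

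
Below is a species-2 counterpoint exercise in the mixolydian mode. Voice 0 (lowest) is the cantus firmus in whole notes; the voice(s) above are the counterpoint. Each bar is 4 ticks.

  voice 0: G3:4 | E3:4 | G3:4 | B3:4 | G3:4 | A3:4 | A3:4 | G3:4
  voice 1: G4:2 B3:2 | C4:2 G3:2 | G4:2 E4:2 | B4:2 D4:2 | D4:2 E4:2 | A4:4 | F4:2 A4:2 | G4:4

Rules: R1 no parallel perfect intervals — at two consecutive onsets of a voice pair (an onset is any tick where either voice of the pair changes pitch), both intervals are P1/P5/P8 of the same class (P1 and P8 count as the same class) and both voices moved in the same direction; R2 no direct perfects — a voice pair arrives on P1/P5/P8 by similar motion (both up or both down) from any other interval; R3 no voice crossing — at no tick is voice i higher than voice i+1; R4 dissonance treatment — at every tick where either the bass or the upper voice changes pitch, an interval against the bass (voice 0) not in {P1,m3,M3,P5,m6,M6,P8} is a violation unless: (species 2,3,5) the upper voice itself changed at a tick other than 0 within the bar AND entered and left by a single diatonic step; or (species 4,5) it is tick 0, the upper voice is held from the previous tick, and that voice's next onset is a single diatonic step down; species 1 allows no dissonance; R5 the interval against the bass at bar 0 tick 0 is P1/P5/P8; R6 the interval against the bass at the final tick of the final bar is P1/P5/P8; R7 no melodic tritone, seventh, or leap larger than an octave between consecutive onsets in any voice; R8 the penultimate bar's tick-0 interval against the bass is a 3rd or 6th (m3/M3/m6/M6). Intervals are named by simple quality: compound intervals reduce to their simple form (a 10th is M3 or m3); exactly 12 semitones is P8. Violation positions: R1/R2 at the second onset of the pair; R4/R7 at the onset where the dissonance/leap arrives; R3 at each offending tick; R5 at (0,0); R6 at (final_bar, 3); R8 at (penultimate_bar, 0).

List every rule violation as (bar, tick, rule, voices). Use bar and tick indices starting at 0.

(2, 0, R2, (0, 1))
(3, 0, R2, (0, 1))
(5, 0, R2, (0, 1))
(7, 0, R1, (0, 1))

bar 0: v0=G3 v1=G4 downbeat P8
bar 1: v0=E3 v1=C4 downbeat m6
bar 2: v0=G3 v1=G4 downbeat P8
bar 3: v0=B3 v1=B4 downbeat P8
bar 4: v0=G3 v1=D4 downbeat P5
bar 5: v0=A3 v1=A4 downbeat P8
bar 6: v0=A3 v1=F4 downbeat m6
bar 7: v0=G3 v1=G4 downbeat P8
  -> R2 @ bar 2 tick 0 v(0, 1): E3/G3 m3 -> G3/G4 P8 similar
  -> R2 @ bar 3 tick 0 v(0, 1): G3/E4 M6 -> B3/B4 P8 similar
  -> R2 @ bar 5 tick 0 v(0, 1): G3/E4 M6 -> A3/A4 P8 similar
  -> R1 @ bar 7 tick 0 v(0, 1): A3/A4 P8 -> G3/G4 P8 similar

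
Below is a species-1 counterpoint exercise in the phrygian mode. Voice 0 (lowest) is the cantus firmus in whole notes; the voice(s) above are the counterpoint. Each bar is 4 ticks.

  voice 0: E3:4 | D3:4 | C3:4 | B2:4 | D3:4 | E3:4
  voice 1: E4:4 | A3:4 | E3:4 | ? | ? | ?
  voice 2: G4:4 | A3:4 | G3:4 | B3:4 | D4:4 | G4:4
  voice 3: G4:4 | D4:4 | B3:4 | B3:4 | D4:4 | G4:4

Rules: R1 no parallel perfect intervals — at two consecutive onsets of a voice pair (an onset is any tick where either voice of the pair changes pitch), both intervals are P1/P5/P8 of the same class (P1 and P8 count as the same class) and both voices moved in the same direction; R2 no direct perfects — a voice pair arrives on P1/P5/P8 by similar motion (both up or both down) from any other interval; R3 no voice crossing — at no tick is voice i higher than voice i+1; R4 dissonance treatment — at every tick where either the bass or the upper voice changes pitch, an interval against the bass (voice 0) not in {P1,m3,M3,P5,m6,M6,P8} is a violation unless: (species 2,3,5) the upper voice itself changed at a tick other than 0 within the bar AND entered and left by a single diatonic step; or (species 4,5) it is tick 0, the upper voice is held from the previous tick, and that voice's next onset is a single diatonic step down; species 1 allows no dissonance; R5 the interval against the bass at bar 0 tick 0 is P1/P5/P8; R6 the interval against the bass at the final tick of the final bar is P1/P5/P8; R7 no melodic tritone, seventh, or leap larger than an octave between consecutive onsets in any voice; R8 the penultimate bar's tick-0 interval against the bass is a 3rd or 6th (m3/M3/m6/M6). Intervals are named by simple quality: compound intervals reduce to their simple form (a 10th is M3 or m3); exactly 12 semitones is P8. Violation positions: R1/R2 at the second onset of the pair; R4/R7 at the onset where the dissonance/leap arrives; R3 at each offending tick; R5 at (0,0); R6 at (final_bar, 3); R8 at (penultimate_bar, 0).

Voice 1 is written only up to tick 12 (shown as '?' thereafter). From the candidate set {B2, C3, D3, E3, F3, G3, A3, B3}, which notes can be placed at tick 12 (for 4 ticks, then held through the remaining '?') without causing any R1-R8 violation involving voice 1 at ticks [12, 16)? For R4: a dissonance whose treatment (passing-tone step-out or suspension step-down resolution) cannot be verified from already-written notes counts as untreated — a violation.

B2: violates R2
C3: violates R4
D3: legal
E3: violates R4
F3: violates R4
G3: legal
A3: violates R4
B3: violates R2

{D3, G3}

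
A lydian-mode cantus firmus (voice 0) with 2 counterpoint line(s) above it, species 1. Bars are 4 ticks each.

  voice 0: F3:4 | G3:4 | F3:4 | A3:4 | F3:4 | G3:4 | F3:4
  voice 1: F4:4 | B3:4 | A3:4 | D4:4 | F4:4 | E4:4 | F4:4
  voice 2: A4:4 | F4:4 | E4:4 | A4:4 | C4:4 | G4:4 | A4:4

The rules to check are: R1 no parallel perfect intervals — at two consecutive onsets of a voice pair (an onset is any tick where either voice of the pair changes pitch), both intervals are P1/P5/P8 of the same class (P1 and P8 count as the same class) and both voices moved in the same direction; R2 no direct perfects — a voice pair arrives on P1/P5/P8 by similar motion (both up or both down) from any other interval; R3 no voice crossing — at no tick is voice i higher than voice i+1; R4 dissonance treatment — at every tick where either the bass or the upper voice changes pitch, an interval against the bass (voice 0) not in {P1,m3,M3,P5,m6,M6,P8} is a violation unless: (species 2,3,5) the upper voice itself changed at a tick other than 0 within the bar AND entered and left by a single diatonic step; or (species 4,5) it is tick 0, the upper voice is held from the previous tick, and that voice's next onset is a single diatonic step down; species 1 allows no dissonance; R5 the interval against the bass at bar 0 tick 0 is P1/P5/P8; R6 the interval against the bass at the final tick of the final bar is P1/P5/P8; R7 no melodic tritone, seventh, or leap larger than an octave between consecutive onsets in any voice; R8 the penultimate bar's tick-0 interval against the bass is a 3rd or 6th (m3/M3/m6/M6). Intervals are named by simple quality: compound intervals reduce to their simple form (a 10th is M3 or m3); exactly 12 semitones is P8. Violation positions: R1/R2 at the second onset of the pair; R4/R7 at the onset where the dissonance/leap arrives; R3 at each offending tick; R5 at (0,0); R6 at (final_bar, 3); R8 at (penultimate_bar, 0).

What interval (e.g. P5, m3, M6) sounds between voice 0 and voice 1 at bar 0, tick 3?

P8

voice 0=F3 voice 1=F4 -> P8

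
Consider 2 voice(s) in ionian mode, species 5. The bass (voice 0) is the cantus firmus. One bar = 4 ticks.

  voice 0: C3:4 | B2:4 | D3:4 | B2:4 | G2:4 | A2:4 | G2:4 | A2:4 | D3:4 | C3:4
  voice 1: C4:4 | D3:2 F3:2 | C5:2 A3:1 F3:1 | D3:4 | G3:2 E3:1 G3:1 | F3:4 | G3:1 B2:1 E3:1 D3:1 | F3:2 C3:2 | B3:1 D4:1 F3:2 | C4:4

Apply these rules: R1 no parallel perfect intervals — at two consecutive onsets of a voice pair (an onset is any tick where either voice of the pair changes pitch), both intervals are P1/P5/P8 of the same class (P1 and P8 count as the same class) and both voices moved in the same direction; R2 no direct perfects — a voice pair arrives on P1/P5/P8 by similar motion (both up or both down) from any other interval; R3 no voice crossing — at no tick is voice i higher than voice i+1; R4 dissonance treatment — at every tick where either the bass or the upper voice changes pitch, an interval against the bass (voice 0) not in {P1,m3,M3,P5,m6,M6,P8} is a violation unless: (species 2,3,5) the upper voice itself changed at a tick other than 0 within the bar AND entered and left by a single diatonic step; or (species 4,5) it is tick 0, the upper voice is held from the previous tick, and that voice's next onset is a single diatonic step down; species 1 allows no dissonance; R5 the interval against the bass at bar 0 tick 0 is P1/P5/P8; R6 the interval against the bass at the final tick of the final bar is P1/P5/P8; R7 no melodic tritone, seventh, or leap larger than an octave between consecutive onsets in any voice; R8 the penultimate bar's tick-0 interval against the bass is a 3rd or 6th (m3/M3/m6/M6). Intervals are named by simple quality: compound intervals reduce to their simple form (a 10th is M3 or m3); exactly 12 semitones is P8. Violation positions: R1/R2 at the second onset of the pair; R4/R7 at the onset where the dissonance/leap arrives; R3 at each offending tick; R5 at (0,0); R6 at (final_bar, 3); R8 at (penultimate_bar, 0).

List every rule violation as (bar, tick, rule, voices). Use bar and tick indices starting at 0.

bar 0: v0=C3 v1=C4 downbeat P8
bar 1: v0=B2 v1=D3 downbeat m3
bar 2: v0=D3 v1=C5 downbeat m7
bar 3: v0=B2 v1=D3 downbeat m3
bar 4: v0=G2 v1=G3 downbeat P8
bar 5: v0=A2 v1=F3 downbeat m6
bar 6: v0=G2 v1=G3 downbeat P8
bar 7: v0=A2 v1=F3 downbeat m6
bar 8: v0=D3 v1=B3 downbeat M6
bar 9: v0=C3 v1=C4 downbeat P8
  -> R7 @ bar 1 tick 0 v(1,): C4->D3 leap 10st
  -> R4 @ bar 1 tick 2 v(0, 1): B2/F3 TT untreated
  -> R4 @ bar 2 tick 0 v(0, 1): D3/C5 m7 untreated
  -> R7 @ bar 2 tick 0 v(1,): F3->C5 leap 19st
  -> R7 @ bar 2 tick 2 v(1,): C5->A3 leap 15st
  -> R7 @ bar 8 tick 0 v(1,): C3->B3 leap 11st

(1, 0, R7, (1,))
(1, 2, R4, (0, 1))
(2, 0, R4, (0, 1))
(2, 0, R7, (1,))
(2, 2, R7, (1,))
(8, 0, R7, (1,))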